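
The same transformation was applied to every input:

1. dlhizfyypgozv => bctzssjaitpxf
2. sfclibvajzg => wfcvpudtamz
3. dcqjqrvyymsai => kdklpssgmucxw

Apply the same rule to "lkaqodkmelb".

ukixegyfvfe

Looking at the pairs, the operation is to move the first 2 characters to the end (rotate left by 2), then shift every letter 6 places backward in the alphabet (wrapping around).
On "lkaqodkmelb": the first step gives "aqodkmelblk", and the second then gives "ukixegyfvfe".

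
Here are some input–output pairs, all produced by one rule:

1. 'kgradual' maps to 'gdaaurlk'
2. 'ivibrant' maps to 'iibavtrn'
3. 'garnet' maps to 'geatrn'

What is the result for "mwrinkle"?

lkiewrnm

Rule — sort the characters into reverse alphabetical order, then swap the front and back halves of the string.
On "mwrinkle" that produces "lkiewrnm".
(Check on "garnet": → "trngea" → "geatrn" ✓)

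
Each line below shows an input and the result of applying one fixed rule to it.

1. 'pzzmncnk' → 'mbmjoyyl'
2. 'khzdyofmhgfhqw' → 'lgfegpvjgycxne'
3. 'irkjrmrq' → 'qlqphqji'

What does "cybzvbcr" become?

uabqbxay

Rule — shift every letter 1 place backward in the alphabet (wrapping around), then swap the front and back halves of the string.
Applying that to "cybzvbcr" gives "uabqbxay".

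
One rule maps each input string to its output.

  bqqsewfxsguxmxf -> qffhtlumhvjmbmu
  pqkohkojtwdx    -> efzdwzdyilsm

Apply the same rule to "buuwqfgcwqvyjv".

The rule is to shift every letter 11 places backward in the alphabet (wrapping around).
Applying that to "buuwqfgcwqvyjv" gives "qjjlfuvrlfknyk".

qjjlfuvrlfknyk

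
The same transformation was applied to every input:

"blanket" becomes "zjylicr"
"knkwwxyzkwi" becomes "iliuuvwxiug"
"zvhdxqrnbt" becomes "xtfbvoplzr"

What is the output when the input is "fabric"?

The rule is to shift every letter 2 places backward in the alphabet (wrapping around).
Applying that to "fabric" gives "dyzpga".

dyzpga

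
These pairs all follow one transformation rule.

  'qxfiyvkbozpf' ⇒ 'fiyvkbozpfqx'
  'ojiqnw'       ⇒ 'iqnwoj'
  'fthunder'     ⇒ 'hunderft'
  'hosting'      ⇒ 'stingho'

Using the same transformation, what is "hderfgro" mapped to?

erfgrohd

The pattern: move the first 2 characters to the end (rotate left by 2).
Doing the same to "hderfgro": "erfgrohd".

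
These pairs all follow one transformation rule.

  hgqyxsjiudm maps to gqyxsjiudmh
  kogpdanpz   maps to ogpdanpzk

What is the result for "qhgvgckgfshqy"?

In each case the input is transformed by: move the first character to the end.
Applying that to "qhgvgckgfshqy" gives "hgvgckgfshqyq".

hgvgckgfshqyq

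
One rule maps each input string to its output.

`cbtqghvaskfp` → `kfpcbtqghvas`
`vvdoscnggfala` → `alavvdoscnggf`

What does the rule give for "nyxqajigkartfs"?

The transformation: move the last 3 characters to the front (rotate right by 3).
Doing the same to "nyxqajigkartfs": "tfsnyxqajigkar".

tfsnyxqajigkar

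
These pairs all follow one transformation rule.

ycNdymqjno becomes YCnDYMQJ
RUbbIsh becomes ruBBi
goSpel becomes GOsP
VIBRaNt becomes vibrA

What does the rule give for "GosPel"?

gOSp

What's happening: delete the last 2 characters, then flip the case of every letter.
Applying both steps to "GosPel": "GosP", then "gOSp".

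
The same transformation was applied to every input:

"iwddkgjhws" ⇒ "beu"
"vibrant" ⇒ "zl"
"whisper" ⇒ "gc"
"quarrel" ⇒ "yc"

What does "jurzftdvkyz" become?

pri

In each case the input is transformed by: keep one character in every 3, starting at position 3 (positions 3rd, 6th, 9th, ...), then shift every letter 2 places backward in the alphabet (wrapping around).
Applying both steps to "jurzftdvkyz": "rtk", then "pri".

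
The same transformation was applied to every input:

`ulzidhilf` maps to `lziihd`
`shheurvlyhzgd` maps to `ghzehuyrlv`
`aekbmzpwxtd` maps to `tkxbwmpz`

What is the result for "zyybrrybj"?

In each case the input is transformed by: take characters alternately from the front and the back (1st, last, 2nd, 2nd-last, ...), then delete the first 3 characters.
For "zyybrrybj" the result is "byybrr".

byybrr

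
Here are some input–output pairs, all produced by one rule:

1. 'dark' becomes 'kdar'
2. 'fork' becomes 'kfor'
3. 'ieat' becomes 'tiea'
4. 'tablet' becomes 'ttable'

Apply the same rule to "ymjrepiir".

rymjrepii

The transformation: move the last character to the front.
For "ymjrepiir" the result is "rymjrepii".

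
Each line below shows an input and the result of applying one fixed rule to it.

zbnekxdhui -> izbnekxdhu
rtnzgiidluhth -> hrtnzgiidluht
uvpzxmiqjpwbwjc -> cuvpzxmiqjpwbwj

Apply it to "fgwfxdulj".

jfgwfxdul

Rule — move the last character to the front.
For "fgwfxdulj" the result is "jfgwfxdul".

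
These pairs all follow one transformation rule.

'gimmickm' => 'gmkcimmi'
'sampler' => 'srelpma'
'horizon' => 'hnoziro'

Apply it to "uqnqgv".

uvgqnq

The rule is to move the first character to the end, then reverse the string.
Applying both steps to "uqnqgv": "qnqgvu", then "uvgqnq".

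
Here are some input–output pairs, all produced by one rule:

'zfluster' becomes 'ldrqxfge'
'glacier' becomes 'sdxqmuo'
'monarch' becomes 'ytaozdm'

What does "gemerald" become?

Rule — take characters alternately from the front and the back (1st, last, 2nd, 2nd-last, ...), then shift every letter 12 places forward in the alphabet (wrapping around).
"gemerald" → "gdelmaer" → "spqxymqd".

spqxymqd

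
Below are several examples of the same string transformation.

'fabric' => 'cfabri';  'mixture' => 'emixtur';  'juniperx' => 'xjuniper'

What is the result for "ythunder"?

The rule is to move the last character to the front.
So "ythunder" becomes "rythunde".

rythunde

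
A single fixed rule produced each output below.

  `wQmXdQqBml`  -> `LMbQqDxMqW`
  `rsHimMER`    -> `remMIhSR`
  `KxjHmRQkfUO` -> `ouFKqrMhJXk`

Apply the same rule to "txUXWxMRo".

The transformation: flip the case of every letter, then reverse the string.
On "txUXWxMRo" that produces "OrmXwxuXT".
(Check on "rsHimMER": → "RShIMmer" → "remMIhSR" ✓)

OrmXwxuXT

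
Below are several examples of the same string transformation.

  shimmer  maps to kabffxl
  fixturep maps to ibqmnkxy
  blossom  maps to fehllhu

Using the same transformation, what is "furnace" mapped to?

xnkgtvy

Looking at the pairs, the operation is to swap the first and last characters, then shift every letter 7 places backward in the alphabet (wrapping around).
Applying both steps to "furnace": "eurnacf", then "xnkgtvy".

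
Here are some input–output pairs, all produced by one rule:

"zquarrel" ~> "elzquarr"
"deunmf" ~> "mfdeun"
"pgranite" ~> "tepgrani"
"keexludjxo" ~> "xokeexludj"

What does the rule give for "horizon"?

onhoriz

Rule — move the last 2 characters to the front (rotate right by 2).
For "horizon" the result is "onhoriz".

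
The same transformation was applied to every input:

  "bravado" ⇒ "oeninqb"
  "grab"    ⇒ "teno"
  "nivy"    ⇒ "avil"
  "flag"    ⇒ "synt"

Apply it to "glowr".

The rule is to shift every letter 13 places forward in the alphabet (wrapping around) — i.e. ROT13.
Applying that to "glowr" gives "tybje".

tybje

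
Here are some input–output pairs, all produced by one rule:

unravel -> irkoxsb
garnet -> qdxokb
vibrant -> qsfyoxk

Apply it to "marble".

bjxoyi

The rule is to shift every letter 3 places backward in the alphabet (wrapping around), then move the last character to the front.
On "marble": the first step gives "jxoyib", and the second then gives "bjxoyi".
(Check on "garnet": → "dxokbq" → "qdxokb" ✓)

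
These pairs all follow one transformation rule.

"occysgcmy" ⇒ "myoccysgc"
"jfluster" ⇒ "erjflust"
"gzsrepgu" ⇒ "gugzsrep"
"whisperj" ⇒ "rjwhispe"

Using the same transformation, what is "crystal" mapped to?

alcryst

Looking at the pairs, the operation is to move the last 2 characters to the front (rotate right by 2).
Applying that to "crystal" gives "alcryst".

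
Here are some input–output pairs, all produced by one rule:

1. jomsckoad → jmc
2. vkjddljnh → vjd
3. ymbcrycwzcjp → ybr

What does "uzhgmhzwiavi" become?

uhm

Rule — keep every other character starting from the first (positions 1st, 3rd, 5th, ...), then keep only the first 3 characters.
For "uzhgmhzwiavi", step one produces "uhmziv"; step two turns that into "uhm".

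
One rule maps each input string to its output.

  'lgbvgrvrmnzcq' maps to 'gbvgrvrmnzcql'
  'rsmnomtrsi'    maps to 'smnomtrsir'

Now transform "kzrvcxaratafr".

zrvcxaratafrk

Looking at the pairs, the operation is to move the first character to the end.
For "kzrvcxaratafr" the result is "zrvcxaratafrk".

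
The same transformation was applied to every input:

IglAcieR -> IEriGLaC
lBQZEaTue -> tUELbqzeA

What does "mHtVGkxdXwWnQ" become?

What's happening: flip the case of every letter, then move the last 3 characters to the front (rotate right by 3).
For "mHtVGkxdXwWnQ" the result is "wNqMhTvgKXDxW".
(Check on "lBQZEaTue": → "LbqzeAtUE" → "tUELbqzeA" ✓)

wNqMhTvgKXDxW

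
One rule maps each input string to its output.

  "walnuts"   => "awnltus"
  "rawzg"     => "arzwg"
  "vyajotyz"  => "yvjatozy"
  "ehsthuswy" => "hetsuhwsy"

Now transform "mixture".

The rule is to swap each adjacent pair of characters (1↔2, 3↔4, ...).
Doing the same to "mixture": "imtxrue".

imtxrue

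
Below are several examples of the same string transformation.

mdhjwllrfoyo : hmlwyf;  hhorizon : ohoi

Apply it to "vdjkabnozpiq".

jvnaiz

Looking at the pairs, the operation is to keep every other character starting from the first (positions 1st, 3rd, 5th, ...), then swap each adjacent pair of characters (1↔2, 3↔4, ...).
"vdjkabnozpiq" → "vjanzi" → "jvnaiz".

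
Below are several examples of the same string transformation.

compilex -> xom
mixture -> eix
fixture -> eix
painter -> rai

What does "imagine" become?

ema

Each output is the input with this applied: swap the first and last characters, then keep only the first 3 characters.
Applying both steps to "imagine": "emagini", then "ema".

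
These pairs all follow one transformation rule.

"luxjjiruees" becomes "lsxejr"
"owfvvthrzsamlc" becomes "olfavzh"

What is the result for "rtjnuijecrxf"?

Looking at the pairs, the operation is to keep every other character starting from the first (positions 1st, 3rd, 5th, ...), then take characters alternately from the front and the back (1st, last, 2nd, 2nd-last, ...).
For "rtjnuijecrxf", step one produces "rjujcx"; step two turns that into "rxjcuj".
(Check on "luxjjiruees": → "lxjres" → "lsxejr" ✓)

rxjcuj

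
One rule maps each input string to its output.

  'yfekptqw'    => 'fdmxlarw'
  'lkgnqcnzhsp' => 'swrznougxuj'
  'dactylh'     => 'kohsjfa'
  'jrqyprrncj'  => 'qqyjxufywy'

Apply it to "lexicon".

What's happening: take characters alternately from the front and the back (1st, last, 2nd, 2nd-last, ...), then shift every letter 7 places forward in the alphabet (wrapping around).
Starting from "lexicon": after the first operation, "lneoxci"; after the second, "sulvejp".

sulvejp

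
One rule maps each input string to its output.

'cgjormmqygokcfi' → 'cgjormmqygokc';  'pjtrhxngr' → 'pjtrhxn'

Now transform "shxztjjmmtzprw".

Rule — delete the last 2 characters.
Doing the same to "shxztjjmmtzprw": "shxztjjmmtzp".

shxztjjmmtzp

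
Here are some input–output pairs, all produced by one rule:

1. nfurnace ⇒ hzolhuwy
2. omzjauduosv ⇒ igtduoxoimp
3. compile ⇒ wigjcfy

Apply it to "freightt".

zlycabnn

The transformation: shift every letter 6 places backward in the alphabet (wrapping around).
On "freightt" that produces "zlycabnn".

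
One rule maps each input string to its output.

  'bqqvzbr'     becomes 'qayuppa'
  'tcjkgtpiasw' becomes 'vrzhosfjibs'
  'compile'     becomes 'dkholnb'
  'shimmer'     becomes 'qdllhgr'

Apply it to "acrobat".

szanqbz

In each case the input is transformed by: shift every letter 1 place backward in the alphabet (wrapping around), then reverse the string.
"acrobat" → "zbqnazs" → "szanqbz".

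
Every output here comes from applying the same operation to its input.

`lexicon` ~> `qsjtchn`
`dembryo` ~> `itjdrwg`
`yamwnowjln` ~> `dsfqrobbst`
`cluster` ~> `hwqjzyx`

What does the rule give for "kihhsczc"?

phnemhmx

In each case the input is transformed by: take characters alternately from the front and the back (1st, last, 2nd, 2nd-last, ...), then shift every letter 5 places forward in the alphabet (wrapping around).
On "kihhsczc": the first step gives "kcizhchs", and the second then gives "phnemhmx".
(Check on "lexicon": → "lneoxci" → "qsjtchn" ✓)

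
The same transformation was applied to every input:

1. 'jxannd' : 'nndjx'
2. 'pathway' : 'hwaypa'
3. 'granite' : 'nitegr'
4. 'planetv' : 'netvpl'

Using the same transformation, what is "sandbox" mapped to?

dboxsa

In each case the input is transformed by: move the first 3 characters to the end (rotate left by 3), then delete the last character.
Starting from "sandbox": after the first operation, "dboxsan"; after the second, "dboxsa".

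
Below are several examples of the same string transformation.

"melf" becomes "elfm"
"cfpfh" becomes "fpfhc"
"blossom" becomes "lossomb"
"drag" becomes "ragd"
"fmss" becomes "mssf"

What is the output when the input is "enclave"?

nclavee

In each case the input is transformed by: move the first character to the end.
So "enclave" becomes "nclavee".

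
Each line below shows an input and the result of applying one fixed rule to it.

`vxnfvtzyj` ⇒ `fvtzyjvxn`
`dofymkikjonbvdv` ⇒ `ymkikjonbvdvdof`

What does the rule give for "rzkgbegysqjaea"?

gbegysqjaearzk

The pattern: move the first 3 characters to the end (rotate left by 3).
Doing the same to "rzkgbegysqjaea": "gbegysqjaearzk".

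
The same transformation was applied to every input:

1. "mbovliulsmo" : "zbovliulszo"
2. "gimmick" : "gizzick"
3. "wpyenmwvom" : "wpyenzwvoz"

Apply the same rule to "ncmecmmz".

nczeczzz

Rule — replace every "m" with "z".
Applying that to "ncmecmmz" gives "nczeczzz".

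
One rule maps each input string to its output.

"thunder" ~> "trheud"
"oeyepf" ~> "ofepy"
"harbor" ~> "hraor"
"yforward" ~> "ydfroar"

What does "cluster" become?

Rule — take characters alternately from the front and the back (1st, last, 2nd, 2nd-last, ...), then delete the last character.
Starting from "cluster": after the first operation, "crleuts"; after the second, "crleut".

crleut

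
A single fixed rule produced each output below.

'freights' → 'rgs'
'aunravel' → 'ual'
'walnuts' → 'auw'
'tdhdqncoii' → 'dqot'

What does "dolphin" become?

ohd

The rule is to move the first character to the end, then keep one character in every 3, starting at position 1 (positions 1st, 4th, 7th, ...).
Starting from "dolphin": after the first operation, "olphind"; after the second, "ohd".
(Check on "freights": → "reightsf" → "rgs" ✓)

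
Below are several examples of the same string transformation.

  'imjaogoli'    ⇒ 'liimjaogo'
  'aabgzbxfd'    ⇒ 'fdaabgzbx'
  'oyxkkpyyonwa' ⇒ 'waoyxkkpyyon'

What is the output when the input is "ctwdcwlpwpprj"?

Looking at the pairs, the operation is to move the last 2 characters to the front (rotate right by 2).
Doing the same to "ctwdcwlpwpprj": "rjctwdcwlpwpp".

rjctwdcwlpwpp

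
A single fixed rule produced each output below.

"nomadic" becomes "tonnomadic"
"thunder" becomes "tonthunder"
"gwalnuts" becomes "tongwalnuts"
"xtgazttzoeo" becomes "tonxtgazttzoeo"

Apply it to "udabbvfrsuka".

Looking at the pairs, the operation is to prepend "ton".
Doing the same to "udabbvfrsuka": "tonudabbvfrsuka".

tonudabbvfrsuka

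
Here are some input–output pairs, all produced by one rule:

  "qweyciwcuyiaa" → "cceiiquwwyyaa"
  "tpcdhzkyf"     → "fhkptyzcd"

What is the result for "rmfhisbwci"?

Rule — sort the characters into alphabetical order, then move the first 2 characters to the end (rotate left by 2).
For "rmfhisbwci", step one produces "bcfhiimrsw"; step two turns that into "fhiimrswbc".
(Check on "tpcdhzkyf": → "cdfhkptyz" → "fhkptyzcd" ✓)

fhiimrswbc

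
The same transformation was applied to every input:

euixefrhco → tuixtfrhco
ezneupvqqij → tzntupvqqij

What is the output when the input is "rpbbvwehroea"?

rpbbvwthrota

The rule is to replace every "e" with "t".
So "rpbbvwehroea" becomes "rpbbvwthrota".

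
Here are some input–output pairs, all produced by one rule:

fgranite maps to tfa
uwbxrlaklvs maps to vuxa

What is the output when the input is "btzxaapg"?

Each output is the input with this applied: keep one character in every 3, starting at position 1 (positions 1st, 4th, 7th, ...), then move the last character to the front.
For "btzxaapg", step one produces "bxp"; step two turns that into "pbx".

pbx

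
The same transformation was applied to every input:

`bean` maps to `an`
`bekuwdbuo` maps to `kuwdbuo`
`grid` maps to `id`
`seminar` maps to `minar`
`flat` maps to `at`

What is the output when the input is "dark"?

rk

The rule is to delete the first 2 characters.
Doing the same to "dark": "rk".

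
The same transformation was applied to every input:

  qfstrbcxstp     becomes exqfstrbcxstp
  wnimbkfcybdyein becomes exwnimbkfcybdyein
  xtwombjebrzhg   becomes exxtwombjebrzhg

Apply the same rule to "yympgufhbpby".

exyympgufhbpby

Rule — prepend "ex".
For "yympgufhbpby" the result is "exyympgufhbpby".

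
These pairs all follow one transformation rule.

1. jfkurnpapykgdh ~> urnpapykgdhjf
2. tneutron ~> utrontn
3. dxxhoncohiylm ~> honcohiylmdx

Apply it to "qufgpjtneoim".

gpjtneoimqu

What's happening: move the first 3 characters to the end (rotate left by 3), then delete the last character.
Starting from "qufgpjtneoim": after the first operation, "gpjtneoimquf"; after the second, "gpjtneoimqu".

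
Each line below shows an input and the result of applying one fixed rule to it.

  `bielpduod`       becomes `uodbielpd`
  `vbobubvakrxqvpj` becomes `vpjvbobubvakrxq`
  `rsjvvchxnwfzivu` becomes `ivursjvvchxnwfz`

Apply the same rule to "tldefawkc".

wkctldefa

Each output is the input with this applied: move the last 3 characters to the front (rotate right by 3).
On "tldefawkc" that produces "wkctldefa".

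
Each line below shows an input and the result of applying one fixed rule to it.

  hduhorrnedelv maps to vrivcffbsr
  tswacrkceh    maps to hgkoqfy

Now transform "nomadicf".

The rule is to delete the last 3 characters, then shift every letter 12 places backward in the alphabet (wrapping around).
For "nomadicf", step one produces "nomad"; step two turns that into "bcaor".

bcaor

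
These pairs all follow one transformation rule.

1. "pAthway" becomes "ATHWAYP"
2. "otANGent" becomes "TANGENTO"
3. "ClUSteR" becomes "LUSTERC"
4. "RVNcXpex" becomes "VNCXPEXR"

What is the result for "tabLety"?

ABLETYT

Each output is the input with this applied: move the first character to the end, then convert every letter to uppercase.
Applying that to "tabLety" gives "ABLETYT".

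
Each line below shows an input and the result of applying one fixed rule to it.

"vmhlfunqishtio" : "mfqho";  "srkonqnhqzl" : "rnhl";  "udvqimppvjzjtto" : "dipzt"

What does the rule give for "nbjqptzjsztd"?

The transformation: keep one character in every 3, starting at position 2 (positions 2nd, 5th, 8th, ...).
"nbjqptzjsztd" → "bpjt".

bpjt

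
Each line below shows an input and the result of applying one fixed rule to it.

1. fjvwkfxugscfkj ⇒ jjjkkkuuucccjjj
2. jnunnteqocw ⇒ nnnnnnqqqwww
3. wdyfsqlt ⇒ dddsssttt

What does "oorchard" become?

ooohhhddd

The transformation: keep one character in every 3, starting at position 2 (positions 2nd, 5th, 8th, ...), then repeat every character 3 times.
Working it through for "oorchard": intermediate "ohd", final "ooohhhddd".
(Check on "wdyfsqlt": → "dst" → "dddsssttt" ✓)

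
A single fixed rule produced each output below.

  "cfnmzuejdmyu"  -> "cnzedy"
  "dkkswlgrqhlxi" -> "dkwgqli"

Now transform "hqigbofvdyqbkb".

hibfdqk

The transformation: keep every other character starting from the first (positions 1st, 3rd, 5th, ...).
On "hqigbofvdyqbkb" that produces "hibfdqk".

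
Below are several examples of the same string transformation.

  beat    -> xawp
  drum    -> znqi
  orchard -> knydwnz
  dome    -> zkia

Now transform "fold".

Each output is the input with this applied: shift every letter 4 places backward in the alphabet (wrapping around).
Applying that to "fold" gives "bkhz".

bkhz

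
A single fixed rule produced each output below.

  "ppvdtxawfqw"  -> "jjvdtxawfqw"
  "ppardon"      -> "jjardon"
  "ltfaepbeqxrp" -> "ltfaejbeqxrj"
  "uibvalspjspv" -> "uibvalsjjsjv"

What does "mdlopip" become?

mdlojij

The transformation: replace every "p" with "j".
For "mdlopip" the result is "mdlojij".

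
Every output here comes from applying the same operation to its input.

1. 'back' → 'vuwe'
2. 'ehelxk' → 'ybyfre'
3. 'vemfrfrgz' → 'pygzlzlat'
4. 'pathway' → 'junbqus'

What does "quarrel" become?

The transformation: shift every letter 6 places backward in the alphabet (wrapping around).
"quarrel" → "koullyf".

koullyf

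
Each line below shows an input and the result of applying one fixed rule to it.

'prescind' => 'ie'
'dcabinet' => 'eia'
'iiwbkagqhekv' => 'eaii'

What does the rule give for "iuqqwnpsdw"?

Looking at the pairs, the operation is to reverse the string, then keep only the vowels.
On "iuqqwnpsdw": the first step gives "wdspnwqqui", and the second then gives "ui".
(Check on "dcabinet": → "tenibacd" → "eia" ✓)

ui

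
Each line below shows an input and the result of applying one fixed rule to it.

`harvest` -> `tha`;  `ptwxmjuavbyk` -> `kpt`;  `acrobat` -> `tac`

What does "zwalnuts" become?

szw

The rule is to move the first 2 characters to the end (rotate left by 2), then keep only the last 3 characters.
Doing the same to "zwalnuts": "szw".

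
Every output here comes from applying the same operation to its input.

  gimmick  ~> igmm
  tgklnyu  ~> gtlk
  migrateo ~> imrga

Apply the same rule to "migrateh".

What's happening: delete the last 3 characters, then swap each adjacent pair of characters (1↔2, 3↔4, ...).
"migrateh" → "migra" → "imrga".

imrga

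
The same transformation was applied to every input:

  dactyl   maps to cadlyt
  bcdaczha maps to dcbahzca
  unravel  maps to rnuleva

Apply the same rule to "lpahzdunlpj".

apljplnudzh

Looking at the pairs, the operation is to reverse the string, then move the last 3 characters to the front (rotate right by 3).
Starting from "lpahzdunlpj": after the first operation, "jplnudzhapl"; after the second, "apljplnudzh".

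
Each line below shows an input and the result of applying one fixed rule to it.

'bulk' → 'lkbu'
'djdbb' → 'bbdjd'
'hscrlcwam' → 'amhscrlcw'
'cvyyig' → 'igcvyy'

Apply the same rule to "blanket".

The pattern: move the last 2 characters to the front (rotate right by 2).
"blanket" → "etblank".

etblank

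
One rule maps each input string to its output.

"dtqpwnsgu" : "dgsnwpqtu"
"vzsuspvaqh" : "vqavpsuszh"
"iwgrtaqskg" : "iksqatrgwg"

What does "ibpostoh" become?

What's happening: swap the first and last characters, then reverse the string.
For "ibpostoh" the result is "iotsopbh".
(Check on "dtqpwnsgu": → "utqpwnsgd" → "dgsnwpqtu" ✓)

iotsopbh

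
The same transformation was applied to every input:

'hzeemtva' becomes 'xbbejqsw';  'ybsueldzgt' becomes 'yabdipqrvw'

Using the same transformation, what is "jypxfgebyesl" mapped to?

ybbcdgimpuvv

What's happening: sort the characters into alphabetical order, then shift every letter 3 places backward in the alphabet (wrapping around).
Starting from "jypxfgebyesl": after the first operation, "beefgjlpsxyy"; after the second, "ybbcdgimpuvv".
(Check on "hzeemtva": → "aeehmtvz" → "xbbejqsw" ✓)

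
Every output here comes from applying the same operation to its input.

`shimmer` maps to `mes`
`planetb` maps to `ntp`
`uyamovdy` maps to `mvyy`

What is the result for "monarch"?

acm

What's happening: move the first 2 characters to the end (rotate left by 2), then keep every other character starting from the second (positions 2nd, 4th, 6th, ...).
Starting from "monarch": after the first operation, "narchmo"; after the second, "acm".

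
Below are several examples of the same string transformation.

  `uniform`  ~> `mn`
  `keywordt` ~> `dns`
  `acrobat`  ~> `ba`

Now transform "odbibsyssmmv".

In each case the input is transformed by: shift every letter 1 place backward in the alphabet (wrapping around), then keep one character in every 3, starting at position 2 (positions 2nd, 5th, 8th, ...).
For "odbibsyssmmv" the result is "carl".
(Check on "keywordt": → "jdxvnqcs" → "dns" ✓)

carl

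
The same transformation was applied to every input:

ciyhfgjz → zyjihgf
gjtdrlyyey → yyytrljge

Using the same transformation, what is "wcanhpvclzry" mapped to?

The transformation: sort the characters into reverse alphabetical order, then delete the last character.
Applying both steps to "wcanhpvclzry": "zywvrpnlhcca", then "zywvrpnlhcc".

zywvrpnlhcc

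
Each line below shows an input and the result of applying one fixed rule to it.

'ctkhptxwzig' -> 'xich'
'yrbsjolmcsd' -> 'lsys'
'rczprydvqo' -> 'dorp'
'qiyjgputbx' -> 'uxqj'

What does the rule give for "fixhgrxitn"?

xnfh

Rule — keep one character in every 3, starting at position 1 (positions 1st, 4th, 7th, ...), then move the first 2 characters to the end (rotate left by 2).
So "fixhgrxitn" becomes "xnfh".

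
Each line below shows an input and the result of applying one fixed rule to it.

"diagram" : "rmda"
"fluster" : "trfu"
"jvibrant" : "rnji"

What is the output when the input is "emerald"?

adee

The transformation: keep every other character starting from the first (positions 1st, 3rd, 5th, ...), then move the last 2 characters to the front (rotate right by 2).
On "emerald" that produces "adee".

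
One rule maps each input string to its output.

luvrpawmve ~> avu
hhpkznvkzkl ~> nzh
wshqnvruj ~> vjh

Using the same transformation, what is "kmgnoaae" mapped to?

ak

Rule — move the first 3 characters to the end (rotate left by 3), then keep one character in every 3, starting at position 3 (positions 3rd, 6th, 9th, ...).
Starting from "kmgnoaae": after the first operation, "noaaekmg"; after the second, "ak".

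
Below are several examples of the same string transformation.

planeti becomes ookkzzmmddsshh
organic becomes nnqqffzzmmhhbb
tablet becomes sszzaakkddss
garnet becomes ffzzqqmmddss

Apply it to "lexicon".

In each case the input is transformed by: double every character, then shift every letter 1 place backward in the alphabet (wrapping around).
For "lexicon", step one produces "lleexxiiccoonn"; step two turns that into "kkddwwhhbbnnmm".

kkddwwhhbbnnmm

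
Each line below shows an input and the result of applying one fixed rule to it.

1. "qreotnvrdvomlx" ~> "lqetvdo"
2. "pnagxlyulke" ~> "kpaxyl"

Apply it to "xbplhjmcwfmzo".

In each case the input is transformed by: move the last 2 characters to the front (rotate right by 2), then keep every other character starting from the first (positions 1st, 3rd, 5th, ...).
Doing the same to "xbplhjmcwfmzo": "zxphmwm".

zxphmwm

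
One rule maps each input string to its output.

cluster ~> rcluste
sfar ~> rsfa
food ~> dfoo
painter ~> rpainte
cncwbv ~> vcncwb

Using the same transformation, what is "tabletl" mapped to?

The rule is to move the last character to the front.
Applying that to "tabletl" gives "ltablet".

ltablet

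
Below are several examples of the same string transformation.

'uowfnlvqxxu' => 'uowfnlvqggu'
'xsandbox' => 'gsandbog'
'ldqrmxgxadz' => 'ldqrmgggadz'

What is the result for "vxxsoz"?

vggsoz

What's happening: replace every "x" with "g".
So "vxxsoz" becomes "vggsoz".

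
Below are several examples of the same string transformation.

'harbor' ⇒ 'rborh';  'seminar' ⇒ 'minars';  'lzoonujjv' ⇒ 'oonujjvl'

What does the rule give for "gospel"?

Each output is the input with this applied: move the first character to the end, then delete the first character.
For "gospel" the result is "spelg".

spelg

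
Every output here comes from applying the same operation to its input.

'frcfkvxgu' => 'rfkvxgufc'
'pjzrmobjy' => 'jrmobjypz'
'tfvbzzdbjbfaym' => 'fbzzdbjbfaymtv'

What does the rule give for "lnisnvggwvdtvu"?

The pattern: move the first 2 characters to the end (rotate left by 2), then swap the first and last characters.
For "lnisnvggwvdtvu", step one produces "isnvggwvdtvuln"; step two turns that into "nsnvggwvdtvuli".

nsnvggwvdtvuli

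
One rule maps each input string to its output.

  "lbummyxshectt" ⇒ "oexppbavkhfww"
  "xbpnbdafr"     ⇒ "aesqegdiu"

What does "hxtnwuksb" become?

The rule is to shift every letter 3 places forward in the alphabet (wrapping around).
"hxtnwuksb" → "kawqzxnve".

kawqzxnve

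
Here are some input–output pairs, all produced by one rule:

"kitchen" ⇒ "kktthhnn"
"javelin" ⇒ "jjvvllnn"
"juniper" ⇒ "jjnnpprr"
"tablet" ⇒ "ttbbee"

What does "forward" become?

The pattern: keep every other character starting from the first (positions 1st, 3rd, 5th, ...), then double every character.
Applying both steps to "forward": "frad", then "ffrraadd".
(Check on "juniper": → "jnpr" → "jjnnpprr" ✓)

ffrraadd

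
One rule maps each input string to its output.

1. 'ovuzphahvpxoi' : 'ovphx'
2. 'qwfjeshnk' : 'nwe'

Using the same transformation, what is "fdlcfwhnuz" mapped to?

udfn

The pattern: move the last 2 characters to the front (rotate right by 2), then keep one character in every 3, starting at position 1 (positions 1st, 4th, 7th, ...).
On "fdlcfwhnuz": the first step gives "uzfdlcfwhn", and the second then gives "udfn".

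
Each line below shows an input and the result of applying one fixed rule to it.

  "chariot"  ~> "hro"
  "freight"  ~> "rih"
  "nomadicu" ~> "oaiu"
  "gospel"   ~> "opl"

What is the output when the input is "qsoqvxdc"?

Looking at the pairs, the operation is to keep every other character starting from the second (positions 2nd, 4th, 6th, ...).
Doing the same to "qsoqvxdc": "sqxc".

sqxc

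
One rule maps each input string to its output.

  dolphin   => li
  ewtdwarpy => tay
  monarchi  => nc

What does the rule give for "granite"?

The pattern: keep one character in every 3, starting at position 3 (positions 3rd, 6th, 9th, ...).
So "granite" becomes "at".

at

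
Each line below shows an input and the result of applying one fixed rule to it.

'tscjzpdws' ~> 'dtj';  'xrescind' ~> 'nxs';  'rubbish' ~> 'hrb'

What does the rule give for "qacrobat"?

The rule is to keep one character in every 3, starting at position 1 (positions 1st, 4th, 7th, ...), then move the last character to the front.
On "qacrobat" that produces "aqr".

aqr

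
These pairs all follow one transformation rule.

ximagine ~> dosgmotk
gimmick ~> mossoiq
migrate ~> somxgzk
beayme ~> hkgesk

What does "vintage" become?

What's happening: shift every letter 6 places forward in the alphabet (wrapping around).
For "vintage" the result is "botzgmk".

botzgmk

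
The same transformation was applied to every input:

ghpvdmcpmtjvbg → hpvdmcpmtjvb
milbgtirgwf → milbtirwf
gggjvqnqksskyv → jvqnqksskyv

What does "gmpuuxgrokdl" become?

Each output is the input with this applied: remove every "g".
Doing the same to "gmpuuxgrokdl": "mpuuxrokdl".

mpuuxrokdl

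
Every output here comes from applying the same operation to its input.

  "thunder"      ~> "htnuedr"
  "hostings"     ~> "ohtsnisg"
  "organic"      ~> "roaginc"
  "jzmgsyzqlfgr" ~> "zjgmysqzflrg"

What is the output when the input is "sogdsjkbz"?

osdgjsbkz

The transformation: swap each adjacent pair of characters (1↔2, 3↔4, ...).
Applying that to "sogdsjkbz" gives "osdgjsbkz".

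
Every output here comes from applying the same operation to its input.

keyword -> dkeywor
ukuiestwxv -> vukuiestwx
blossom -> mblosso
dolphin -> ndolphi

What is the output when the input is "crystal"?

Each output is the input with this applied: move the last character to the front.
For "crystal" the result is "lcrysta".

lcrysta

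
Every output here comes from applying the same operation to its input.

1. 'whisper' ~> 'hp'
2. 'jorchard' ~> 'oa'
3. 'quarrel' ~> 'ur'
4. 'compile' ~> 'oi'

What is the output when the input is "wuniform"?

uo

The transformation: take characters alternately from the front and the back (1st, last, 2nd, 2nd-last, ...), then keep one character in every 3, starting at position 3 (positions 3rd, 6th, 9th, ...).
Working it through for "wuniform": intermediate "wmurnoif", final "uo".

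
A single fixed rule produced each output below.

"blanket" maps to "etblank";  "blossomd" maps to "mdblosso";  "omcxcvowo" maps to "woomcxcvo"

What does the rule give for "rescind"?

The transformation: move the last 2 characters to the front (rotate right by 2).
So "rescind" becomes "ndresci".

ndresci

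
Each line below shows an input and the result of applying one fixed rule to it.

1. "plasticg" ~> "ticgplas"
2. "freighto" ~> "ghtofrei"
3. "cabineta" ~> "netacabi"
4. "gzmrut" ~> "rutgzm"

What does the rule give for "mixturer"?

urermixt

What's happening: swap the front and back halves of the string.
On "mixturer" that produces "urermixt".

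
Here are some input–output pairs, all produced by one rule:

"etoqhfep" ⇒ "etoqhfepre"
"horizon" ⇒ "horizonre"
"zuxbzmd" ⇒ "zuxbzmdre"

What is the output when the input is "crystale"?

The pattern: append "re".
Applying that to "crystale" gives "crystalere".

crystalere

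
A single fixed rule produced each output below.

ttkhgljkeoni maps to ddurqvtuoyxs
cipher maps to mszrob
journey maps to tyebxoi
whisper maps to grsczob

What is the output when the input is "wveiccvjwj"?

The transformation: shift every letter 10 places forward in the alphabet (wrapping around).
Applying that to "wveiccvjwj" gives "gfosmmftgt".

gfosmmftgt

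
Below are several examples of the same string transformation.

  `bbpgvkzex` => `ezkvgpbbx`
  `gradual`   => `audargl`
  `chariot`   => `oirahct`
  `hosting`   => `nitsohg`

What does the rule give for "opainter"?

etniapor

The transformation: move the last character to the front, then reverse the string.
Starting from "opainter": after the first operation, "ropainte"; after the second, "etniapor".
(Check on "gradual": → "lgradua" → "audargl" ✓)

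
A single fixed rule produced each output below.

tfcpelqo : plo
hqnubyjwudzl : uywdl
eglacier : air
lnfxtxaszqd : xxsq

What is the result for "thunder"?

ne

In each case the input is transformed by: delete the first 2 characters, then keep every other character starting from the second (positions 2nd, 4th, 6th, ...).
Applying both steps to "thunder": "under", then "ne".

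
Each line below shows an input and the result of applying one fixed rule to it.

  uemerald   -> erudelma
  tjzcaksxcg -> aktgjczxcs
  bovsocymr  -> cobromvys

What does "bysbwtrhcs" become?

wtbsycshbr

In each case the input is transformed by: take characters alternately from the front and the back (1st, last, 2nd, 2nd-last, ...), then move the last 2 characters to the front (rotate right by 2).
For "bysbwtrhcs", step one produces "bsycshbrwt"; step two turns that into "wtbsycshbr".
(Check on "uemerald": → "udelmaer" → "erudelma" ✓)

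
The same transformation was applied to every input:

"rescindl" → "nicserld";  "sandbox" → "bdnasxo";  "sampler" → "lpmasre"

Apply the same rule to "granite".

inarget

In each case the input is transformed by: move the last 2 characters to the front (rotate right by 2), then reverse the string.
"granite" → "inarget".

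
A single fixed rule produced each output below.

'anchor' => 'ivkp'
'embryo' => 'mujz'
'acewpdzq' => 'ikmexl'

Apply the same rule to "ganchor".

oivkp

The transformation: shift every letter 8 places forward in the alphabet (wrapping around), then delete the last 2 characters.
Starting from "ganchor": after the first operation, "oivkpwz"; after the second, "oivkp".
(Check on "embryo": → "mujzgw" → "mujz" ✓)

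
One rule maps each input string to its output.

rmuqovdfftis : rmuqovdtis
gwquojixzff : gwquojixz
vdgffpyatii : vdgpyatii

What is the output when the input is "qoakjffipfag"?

qoakjipag

In each case the input is transformed by: remove every "f".
For "qoakjffipfag" the result is "qoakjipag".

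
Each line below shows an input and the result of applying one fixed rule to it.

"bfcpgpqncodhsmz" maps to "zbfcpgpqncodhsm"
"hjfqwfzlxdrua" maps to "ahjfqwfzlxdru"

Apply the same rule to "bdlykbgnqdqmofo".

What's happening: move the last character to the front.
So "bdlykbgnqdqmofo" becomes "obdlykbgnqdqmof".

obdlykbgnqdqmof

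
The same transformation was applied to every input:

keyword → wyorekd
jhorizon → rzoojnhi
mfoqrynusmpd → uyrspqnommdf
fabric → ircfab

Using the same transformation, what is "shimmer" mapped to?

rsmmhie

The rule is to sort the characters into reverse alphabetical order, then swap each adjacent pair of characters (1↔2, 3↔4, ...).
Applying both steps to "shimmer": "srmmihe", then "rsmmhie".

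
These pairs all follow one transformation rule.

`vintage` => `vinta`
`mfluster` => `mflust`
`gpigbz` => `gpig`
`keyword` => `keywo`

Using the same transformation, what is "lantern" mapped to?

lante

In each case the input is transformed by: delete the last 2 characters.
On "lantern" that produces "lante".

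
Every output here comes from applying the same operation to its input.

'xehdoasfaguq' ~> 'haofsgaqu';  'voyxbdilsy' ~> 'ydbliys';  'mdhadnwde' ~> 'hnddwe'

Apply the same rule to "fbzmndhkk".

Each output is the input with this applied: swap each adjacent pair of characters (1↔2, 3↔4, ...), then delete the first 3 characters.
"fbzmndhkk" → "bfmzdnkhk" → "zdnkhk".

zdnkhk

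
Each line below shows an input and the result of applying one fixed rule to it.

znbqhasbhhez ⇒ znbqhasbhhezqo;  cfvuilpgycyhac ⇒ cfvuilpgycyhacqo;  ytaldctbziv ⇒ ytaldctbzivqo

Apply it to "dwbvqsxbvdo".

Looking at the pairs, the operation is to append "qo".
So "dwbvqsxbvdo" becomes "dwbvqsxbvdoqo".

dwbvqsxbvdoqo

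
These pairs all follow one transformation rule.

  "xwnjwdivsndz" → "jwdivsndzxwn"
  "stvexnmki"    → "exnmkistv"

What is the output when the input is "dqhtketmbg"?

The rule is to move the first 3 characters to the end (rotate left by 3).
On "dqhtketmbg" that produces "tketmbgdqh".

tketmbgdqh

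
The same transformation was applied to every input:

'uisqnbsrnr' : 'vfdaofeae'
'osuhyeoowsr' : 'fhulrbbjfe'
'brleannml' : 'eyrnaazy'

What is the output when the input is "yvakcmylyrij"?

In each case the input is transformed by: shift every letter 13 places forward in the alphabet (wrapping around) — i.e. ROT13, then delete the first character.
Applying both steps to "yvakcmylyrij": "linxpzlylevw", then "inxpzlylevw".

inxpzlylevw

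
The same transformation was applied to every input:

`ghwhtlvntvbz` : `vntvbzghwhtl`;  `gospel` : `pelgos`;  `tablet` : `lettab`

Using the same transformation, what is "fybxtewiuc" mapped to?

Each output is the input with this applied: swap the front and back halves of the string.
"fybxtewiuc" → "ewiucfybxt".

ewiucfybxt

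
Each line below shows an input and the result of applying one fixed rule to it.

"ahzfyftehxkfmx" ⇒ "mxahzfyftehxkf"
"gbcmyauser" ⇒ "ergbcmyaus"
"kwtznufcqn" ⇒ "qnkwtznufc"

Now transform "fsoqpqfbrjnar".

The pattern: move the last 2 characters to the front (rotate right by 2).
So "fsoqpqfbrjnar" becomes "arfsoqpqfbrjn".

arfsoqpqfbrjn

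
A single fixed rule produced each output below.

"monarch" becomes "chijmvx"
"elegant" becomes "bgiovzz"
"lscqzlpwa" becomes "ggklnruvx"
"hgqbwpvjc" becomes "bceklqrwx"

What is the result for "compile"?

Each output is the input with this applied: shift every letter 5 places backward in the alphabet (wrapping around), then sort the characters into alphabetical order.
"compile" → "xjhkdgz" → "dghjkxz".

dghjkxz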